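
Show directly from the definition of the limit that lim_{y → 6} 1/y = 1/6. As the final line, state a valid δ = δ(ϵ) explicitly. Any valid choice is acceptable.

δ = min(3, 18ϵ)

Let ϵ > 0 be given. We seek δ > 0 such that 0 < |y − 6| < δ implies |1/y − (1/6)| < ϵ.
|1/y − (1/6)| = |6 − y|/(6·|y|) = |y − 6|/(6|y|).
Require δ ≤ 3 so that |y| > 6 − 3 = 3, hence 6|y| > 18.
Then |1/y − (1/6)| < |y − 6|/18, which is < ϵ when |y − 6| < 18ϵ.
Take δ = min(3, 18ϵ). Then 0 < |y − 6| < δ gives both |y − 6| < 3 and |y − 6| < 18ϵ, so |1/y − (1/6)| < ϵ.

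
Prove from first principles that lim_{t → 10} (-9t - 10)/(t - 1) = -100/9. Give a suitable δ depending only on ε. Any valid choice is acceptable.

Let ε > 0 be given. We want δ > 0 with 0 < |t − 10| < δ ⇒ |(-9t - 10)/(t - 1) + 100/9| < ε.
Combining over a common denominator, (-9t - 10)/(t - 1) + 100/9 = [(-9t - 10)·9 − (-100)·(t - 1)] / [9·(t - 1)] = 19(t − 10) / (9(t - 1)).
So |(-9t - 10)/(t - 1) + 100/9| = 19|t − 10| / (9·|t − 1|).
Restrict δ ≤ 9/2. Then |t − 10| < 9/2 gives |t − 1| = |(t − 10) + 9| ≥ 9 − 9/2 = 9/2.
Hence |(-9t - 10)/(t - 1) + 100/9| < 19|t − 10|/(9·(9/2)) = (38/81)|t − 10|, which is < ε once |t − 10| < (81/38)ε.
Take δ = min(9/2, (81/38)ε). Then 0 < |t − 10| < δ forces both bounds, so |(-9t - 10)/(t - 1) + 100/9| < ε.

δ = min(9/2, (81/38)ε)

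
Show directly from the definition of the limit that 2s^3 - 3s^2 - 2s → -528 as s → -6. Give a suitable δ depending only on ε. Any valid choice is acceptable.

δ = min(1, ε/291)

Suppose ε > 0. We want δ > 0 such that 0 < |s + 6| < δ implies |(2s^3 - 3s^2 - 2s) + 528| < ε.
(2s^3 - 3s^2 - 2s) + 528 = 2s^3 - 3s^2 - 2s + 528 = (s + 6)(2s^2 - 15s + 88).
So |(2s^3 - 3s^2 - 2s) + 528| = |s + 6|·|2s^2 - 15s + 88|.
Assume first that |s + 6| < 1, so |s| < 7. Then |2s^2 - 15s + 88| ≤ 2·7^2 + 15·7 + 88 = 291.
Hence |(2s^3 - 3s^2 - 2s) + 528| ≤ 291|s + 6| < ε provided |s + 6| < ε/291.
Choosing δ = min(1, ε/291) ensures both conditions, hence |(2s^3 - 3s^2 - 2s) + 528| < ε.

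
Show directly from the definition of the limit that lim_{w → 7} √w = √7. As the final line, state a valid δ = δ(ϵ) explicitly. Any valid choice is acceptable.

Let ϵ > 0. We want δ > 0 such that 0 < |w − 7| < δ implies |√w − √7| < ϵ.
Multiplying by the conjugate, |√w − √7| = |w − 7|/(√w + √7).
Restrict δ ≤ 7 so that |w − 7| < 7 forces w > 0, and then √w + √7 > √7.
Hence |√w − √7| < |w − 7|/√7, which is < ϵ once |w − 7| < √7·ϵ.
Take δ = min(7, √7·ϵ). If 0 < |w − 7| < δ then w > 0 and |√w − √7| < |w − 7|/√7 < ϵ.

δ = min(7, √7·ϵ)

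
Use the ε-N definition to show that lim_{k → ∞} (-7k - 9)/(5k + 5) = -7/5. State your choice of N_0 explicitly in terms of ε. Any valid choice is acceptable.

Fix ε > 0. For k ≥ 1, |(-7k - 9)/(5k + 5) + 7/5| = |-10|/(5(5k + 5)) = 10/(5(5k + 5)).
Since 5k + 5 ≥ 5k for k ≥ 1, this is ≤ 10/(5·5k) = (2/5)/k.
So |(-7k - 9)/(5k + 5) + 7/5| < ε whenever k > (2/5)/ε.
Take N_0 = (2/5)/ε. If k > N_0 then |(-7k - 9)/(5k + 5) + 7/5| ≤ (2/5)/k < ε.

N_0 = (2/5)/ε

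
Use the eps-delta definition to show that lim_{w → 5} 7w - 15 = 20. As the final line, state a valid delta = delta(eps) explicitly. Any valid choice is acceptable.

delta = eps/7

Suppose eps > 0. We need delta > 0 so that 0 < |w − 5| < delta implies |(7w - 15) − 20| < eps.
Since (7w - 15) − 20 = 7(w − 5), we have |(7w - 15) − 20| = 7|w − 5|.
So 7|w − 5| < eps exactly when |w − 5| < eps/7.
Choosing delta = eps/7 gives |(7w - 15) − 20| = 7|w − 5| < eps whenever |w − 5| < delta.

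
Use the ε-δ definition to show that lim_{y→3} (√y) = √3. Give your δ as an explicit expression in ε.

δ = min(3, √3·ε)

Let ε > 0. We want δ > 0 such that 0 < |y − 3| < δ implies |√y − √3| < ε.
Multiplying by the conjugate, |√y − √3| = |y − 3|/(√y + √3).
Restrict δ ≤ 3 so that |y − 3| < 3 forces y > 0, and then √y + √3 > √3.
Hence |√y − √3| < |y − 3|/√3, which is < ε once |y − 3| < √3·ε.
Take δ = min(3, √3·ε). If 0 < |y − 3| < δ then y > 0 and |√y − √3| < |y − 3|/√3 < ε.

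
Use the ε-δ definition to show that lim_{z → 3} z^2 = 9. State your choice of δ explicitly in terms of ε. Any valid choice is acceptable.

δ = min(1, ε/7)

Fix ε > 0. We seek δ > 0 with 0 < |z − 3| < δ ⇒ |z^2 − 9| < ε.
Factor: z^2 − 9 = (z − 3)(z + 3), so |z^2 − 9| = |z − 3|·|z + 3|.
Restrict δ ≤ 1. Then |z − 3| < 1 gives |z| < 4, so by the triangle inequality |z + 3| ≤ 4 + 3 = 7.
Hence |z^2 − 9| ≤ 7|z − 3|, which is < ε once |z − 3| < ε/7.
Take δ = min(1, ε/7). If 0 < |z − 3| < δ then both bounds hold and |z^2 − 9| ≤ 7|z − 3| < 7·(ε/7) = ε.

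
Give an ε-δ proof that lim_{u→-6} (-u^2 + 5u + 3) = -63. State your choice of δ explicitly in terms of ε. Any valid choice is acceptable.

Suppose ε > 0. We want δ > 0 such that 0 < |u + 6| < δ implies |(-u^2 + 5u + 3) + 63| < ε.
(-u^2 + 5u + 3) + 63 = -u^2 + 5u + 66 = (u + 6)(-u + 11).
So |(-u^2 + 5u + 3) + 63| = |u + 6|·|-u + 11|.
Assume first that |u + 6| < 1, so |u| < 7. Then |-u + 11| ≤ 7 + 11 = 18.
Hence |(-u^2 + 5u + 3) + 63| ≤ 18|u + 6| < ε provided |u + 6| < ε/18.
Take δ = min(1, ε/18). Then 0 < |u + 6| < δ gives both |u + 6| < 1 and |u + 6| < ε/18, so |(-u^2 + 5u + 3) + 63| < ε.

δ = min(1, ε/18)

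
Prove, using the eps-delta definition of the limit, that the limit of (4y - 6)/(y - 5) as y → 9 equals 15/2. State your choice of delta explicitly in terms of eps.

delta = min(2, (4/7)eps)

Let eps > 0 be given. We want delta > 0 with 0 < |y − 9| < delta ⇒ |(4y - 6)/(y - 5) − (15/2)| < eps.
Combining over a common denominator, (4y - 6)/(y - 5) − (15/2) = [(4y - 6)·4 − 30·(y - 5)] / [4·(y - 5)] = -14(y − 9) / (4(y - 5)).
So |(4y - 6)/(y - 5) − (15/2)| = 14|y − 9| / (4·|y − 5|).
Restrict delta ≤ 2. Then |y − 9| < 2 gives |y − 5| = |(y − 9) + 4| ≥ 4 − 2 = 2.
Hence |(4y - 6)/(y - 5) − (15/2)| < 14|y − 9|/(4·2) = (7/4)|y − 9|, which is < eps once |y − 9| < (4/7)eps.
Take delta = min(2, (4/7)eps). Then 0 < |y − 9| < delta forces both bounds, so |(4y - 6)/(y - 5) − (15/2)| < eps.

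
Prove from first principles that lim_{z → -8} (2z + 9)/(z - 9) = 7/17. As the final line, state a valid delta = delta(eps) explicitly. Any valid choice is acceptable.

Let eps > 0. We want delta > 0 with 0 < |z + 8| < delta ⇒ |(2z + 9)/(z - 9) − (7/17)| < eps.
Combining over a common denominator, (2z + 9)/(z - 9) − (7/17) = [(2z + 9)·(-17) − (-7)·(z - 9)] / [(-17)·(z - 9)] = -27(z + 8) / ((-17)(z - 9)).
So |(2z + 9)/(z - 9) − (7/17)| = 27|z + 8| / (17·|z − 9|).
Restrict delta ≤ 17/2. Then |z + 8| < 17/2 gives |z − 9| = |(z + 8) + (-17)| ≥ 17 − 17/2 = 17/2.
Hence |(2z + 9)/(z - 9) − (7/17)| < 27|z + 8|/(17·(17/2)) = (54/289)|z + 8|, which is < eps once |z + 8| < (289/54)eps.
Take delta = min(17/2, (289/54)eps). Then 0 < |z + 8| < delta forces both bounds, so |(2z + 9)/(z - 9) − (7/17)| < eps.

delta = min(17/2, (289/54)eps)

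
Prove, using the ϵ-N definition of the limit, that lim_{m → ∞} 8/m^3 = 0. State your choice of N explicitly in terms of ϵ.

Let ϵ > 0 be given. For m ≥ 1, |8/m^3 − 0| = 8/m^3.
8/m^3 < ϵ ⇔ m^3 > 8/ϵ ⇔ m > (8/ϵ)^{1/3}.
Take N = (8/ϵ)^{1/3}. Then m > N implies 8/m^3 < ϵ.

N = (8/ϵ)^{1/3}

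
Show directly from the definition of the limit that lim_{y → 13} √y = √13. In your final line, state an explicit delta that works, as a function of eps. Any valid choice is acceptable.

delta = min(13, √13·eps)

Let eps > 0. We want delta > 0 such that 0 < |y − 13| < delta implies |√y − √13| < eps.
Rationalise: √y − √13 = (y − 13)/(√y + √13), so |√y − √13| = |y − 13|/(√y + √13).
Restrict delta ≤ 13 so that |y − 13| < 13 forces y > 0, and then √y + √13 > √13.
Hence |√y − √13| < |y − 13|/√13, which is < eps once |y − 13| < √13·eps.
Take delta = min(13, √13·eps). If 0 < |y − 13| < delta then y > 0 and |√y − √13| < |y − 13|/√13 < eps.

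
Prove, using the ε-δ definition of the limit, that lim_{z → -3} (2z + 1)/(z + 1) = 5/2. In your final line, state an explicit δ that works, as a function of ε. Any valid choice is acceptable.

δ = min(1, 2ε)

Let ε > 0 be given. We want δ > 0 with 0 < |z + 3| < δ ⇒ |(2z + 1)/(z + 1) − (5/2)| < ε.
Combining over a common denominator, (2z + 1)/(z + 1) − (5/2) = [(2z + 1)·(-2) − (-5)·(z + 1)] / [(-2)·(z + 1)] = 1(z + 3) / ((-2)(z + 1)).
So |(2z + 1)/(z + 1) − (5/2)| = |z + 3| / (2·|z + 1|).
Restrict δ ≤ 1. Then |z + 3| < 1 gives |z + 1| = |(z + 3) + (-2)| ≥ 2 − 1 = 1.
Hence |(2z + 1)/(z + 1) − (5/2)| < |z + 3|/(2·1) = (1/2)|z + 3|, which is < ε once |z + 3| < 2ε.
Take δ = min(1, 2ε). Then 0 < |z + 3| < δ forces both bounds, so |(2z + 1)/(z + 1) − (5/2)| < ε.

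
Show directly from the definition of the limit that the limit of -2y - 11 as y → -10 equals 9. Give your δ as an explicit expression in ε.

Fix ε > 0. We need δ > 0 so that 0 < |y + 10| < δ implies |(-2y - 11) − 9| < ε.
|(-2y - 11) − 9| = |-2y - 20| = 2|y + 10|.
Thus it suffices that |y + 10| < ε/2.
Take δ = ε/2. If 0 < |y + 10| < δ then |(-2y - 11) − 9| = 2|y + 10| < 2·(ε/2) = ε.

δ = ε/2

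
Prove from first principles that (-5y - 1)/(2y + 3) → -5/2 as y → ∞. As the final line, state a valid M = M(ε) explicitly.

Suppose ε > 0. We seek M > 0 such that y > M implies |(-5y - 1)/(2y + 3) + 5/2| < ε.
(-5y - 1)/(2y + 3) + 5/2 = (2(-5y - 1) − (-5)(2y + 3)) / (2(2y + 3)) = 13/(2(2y + 3)).
For y > 0 we have 2y + 3 > 2y, so |(-5y - 1)/(2y + 3) + 5/2| = 13/(2(2y + 3)) < 13/(2·2y) = (13/4)/y.
Thus |(-5y - 1)/(2y + 3) + 5/2| < ε whenever y > (13/4)/ε.
Take M = (13/4)/ε. If y > M then |(-5y - 1)/(2y + 3) + 5/2| < (13/4)/y < ε.

M = (13/4)/ε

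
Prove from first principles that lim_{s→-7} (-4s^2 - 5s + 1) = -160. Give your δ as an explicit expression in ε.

δ = min(1, ε/55)

Fix ε > 0. We want δ > 0 such that 0 < |s + 7| < δ implies |(-4s^2 - 5s + 1) + 160| < ε.
(-4s^2 - 5s + 1) + 160 = -4s^2 - 5s + 161 = (s + 7)(-4s + 23).
So |(-4s^2 - 5s + 1) + 160| = |s + 7|·|-4s + 23|.
Require δ ≤ 1. Then |s + 7| < 1 gives |s| < 8, and by the triangle inequality |-4s + 23| ≤ 4·8 + 23 = 55.
Hence |(-4s^2 - 5s + 1) + 160| ≤ 55|s + 7| < ε provided |s + 7| < ε/55.
Take δ = min(1, ε/55). Then 0 < |s + 7| < δ gives both |s + 7| < 1 and |s + 7| < ε/55, so |(-4s^2 - 5s + 1) + 160| < ε.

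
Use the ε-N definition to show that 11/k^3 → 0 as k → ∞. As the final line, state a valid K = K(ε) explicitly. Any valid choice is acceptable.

Let ε > 0. For k ≥ 1, |11/k^3 − 0| = 11/k^3.
11/k^3 < ε ⇔ k^3 > 11/ε ⇔ k > (11/ε)^{1/3}.
Take K = (11/ε)^{1/3}. Then k > K implies 11/k^3 < ε.

K = (11/ε)^{1/3}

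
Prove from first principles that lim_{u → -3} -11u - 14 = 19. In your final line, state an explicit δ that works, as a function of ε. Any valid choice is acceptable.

Suppose ε > 0. We need δ > 0 so that 0 < |u + 3| < δ implies |(-11u - 14) − 19| < ε.
|(-11u - 14) − 19| = |-11u - 33| = 11|u + 3|.
So 11|u + 3| < ε exactly when |u + 3| < ε/11.
Choosing δ = ε/11 gives |(-11u - 14) − 19| = 11|u + 3| < ε whenever |u + 3| < δ.

δ = ε/11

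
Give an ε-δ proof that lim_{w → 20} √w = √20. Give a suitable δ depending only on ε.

δ = min(20, √20·ε)

Suppose ε > 0. We want δ > 0 such that 0 < |w − 20| < δ implies |√w − √20| < ε.
Multiplying by the conjugate, |√w − √20| = |w − 20|/(√w + √20).
Restrict δ ≤ 20 so that |w − 20| < 20 forces w > 0, and then √w + √20 > √20.
Hence |√w − √20| < |w − 20|/√20, which is < ε once |w − 20| < √20·ε.
Take δ = min(20, √20·ε). If 0 < |w − 20| < δ then w > 0 and |√w − √20| < |w − 20|/√20 < ε.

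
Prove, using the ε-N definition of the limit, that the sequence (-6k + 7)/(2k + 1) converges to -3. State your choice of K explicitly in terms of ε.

Suppose ε > 0. For k ≥ 1, |(-6k + 7)/(2k + 1) + 3| = |20|/(2(2k + 1)) = 20/(2(2k + 1)).
Since 2k + 1 ≥ 2k for k ≥ 1, this is ≤ 20/(2·2k) = 5/k.
So |(-6k + 7)/(2k + 1) + 3| < ε whenever k > 5/ε.
Take K = 5/ε. If k > K then |(-6k + 7)/(2k + 1) + 3| ≤ 5/k < ε.

K = 5/ε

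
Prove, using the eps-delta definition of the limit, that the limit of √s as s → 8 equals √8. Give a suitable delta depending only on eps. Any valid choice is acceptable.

Let eps > 0 be given. We want delta > 0 such that 0 < |s − 8| < delta implies |√s − √8| < eps.
Multiplying by the conjugate, |√s − √8| = |s − 8|/(√s + √8).
Restrict delta ≤ 8 so that |s − 8| < 8 forces s > 0, and then √s + √8 > √8.
Hence |√s − √8| < |s − 8|/√8, which is < eps once |s − 8| < √8·eps.
Take delta = min(8, √8·eps). If 0 < |s − 8| < delta then s > 0 and |√s − √8| < |s − 8|/√8 < eps.

delta = min(8, √8·eps)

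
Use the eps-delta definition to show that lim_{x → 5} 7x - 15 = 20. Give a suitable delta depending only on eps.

delta = eps/7

Fix eps > 0. We need delta > 0 so that 0 < |x − 5| < delta implies |(7x - 15) − 20| < eps.
Since (7x - 15) − 20 = 7(x − 5), we have |(7x - 15) − 20| = 7|x − 5|.
So 7|x − 5| < eps exactly when |x − 5| < eps/7.
Choosing delta = eps/7 gives |(7x - 15) − 20| = 7|x − 5| < eps whenever |x − 5| < delta.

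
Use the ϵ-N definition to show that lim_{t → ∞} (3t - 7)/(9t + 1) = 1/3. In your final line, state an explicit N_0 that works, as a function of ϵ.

Let ϵ > 0 be given. We seek N_0 > 0 such that t > N_0 implies |(3t - 7)/(9t + 1) − (1/3)| < ϵ.
(3t - 7)/(9t + 1) − (1/3) = (9(3t - 7) − 3(9t + 1)) / (9(9t + 1)) = -66/(9(9t + 1)).
For t > 0 we have 9t + 1 > 9t, so |(3t - 7)/(9t + 1) − (1/3)| = 66/(9(9t + 1)) < 66/(9·9t) = (22/27)/t.
Thus |(3t - 7)/(9t + 1) − (1/3)| < ϵ whenever t > (22/27)/ϵ.
Take N_0 = (22/27)/ϵ. If t > N_0 then |(3t - 7)/(9t + 1) − (1/3)| < (22/27)/t < ϵ.

N_0 = (22/27)/ϵ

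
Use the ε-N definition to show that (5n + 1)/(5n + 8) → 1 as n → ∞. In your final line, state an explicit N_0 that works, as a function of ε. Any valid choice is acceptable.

Fix ε > 0. For n ≥ 1, |(5n + 1)/(5n + 8) − 1| = |-35|/(5(5n + 8)) = 35/(5(5n + 8)).
Since 5n + 8 ≥ 5n for n ≥ 1, this is ≤ 35/(5·5n) = (7/5)/n.
So |(5n + 1)/(5n + 8) − 1| < ε whenever n > (7/5)/ε.
Take N_0 = (7/5)/ε. If n > N_0 then |(5n + 1)/(5n + 8) − 1| ≤ (7/5)/n < ε.

N_0 = (7/5)/ε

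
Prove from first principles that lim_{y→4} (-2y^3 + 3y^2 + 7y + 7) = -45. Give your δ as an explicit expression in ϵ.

Let ϵ > 0. We want δ > 0 such that 0 < |y − 4| < δ implies |(-2y^3 + 3y^2 + 7y + 7) + 45| < ϵ.
(-2y^3 + 3y^2 + 7y + 7) + 45 = -2y^3 + 3y^2 + 7y + 52 = (y − 4)(-2y^2 - 5y - 13).
So |(-2y^3 + 3y^2 + 7y + 7) + 45| = |y − 4|·|-2y^2 - 5y - 13|.
Require δ ≤ 1. Then |y − 4| < 1 gives |y| < 5, and by the triangle inequality |-2y^2 - 5y - 13| ≤ 2·5^2 + 5·5 + 13 = 88.
Hence |(-2y^3 + 3y^2 + 7y + 7) + 45| ≤ 88|y − 4| < ϵ provided |y − 4| < ϵ/88.
Take δ = min(1, ϵ/88). Then 0 < |y − 4| < δ gives both |y − 4| < 1 and |y − 4| < ϵ/88, so |(-2y^3 + 3y^2 + 7y + 7) + 45| < ϵ.

δ = min(1, ϵ/88)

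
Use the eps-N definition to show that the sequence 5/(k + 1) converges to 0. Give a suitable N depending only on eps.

Fix eps > 0. For k ≥ 1, |5/(k + 1) − 0| = 5/(k + 1) ≤ 5/k.
We need 5/k < eps, i.e. k > 5/eps.
Take N = 5/eps. If k > N then |5/(k + 1)| ≤ 5/k < eps.

N = 5/eps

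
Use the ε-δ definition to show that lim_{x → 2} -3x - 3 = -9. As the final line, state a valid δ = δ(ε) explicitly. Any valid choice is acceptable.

δ = ε/3

Let ε > 0 be given. We need δ > 0 so that 0 < |x − 2| < δ implies |(-3x - 3) + 9| < ε.
Since (-3x - 3) + 9 = -3(x − 2), we have |(-3x - 3) + 9| = 3|x − 2|.
Thus it suffices that |x − 2| < ε/3.
Take δ = ε/3. If 0 < |x − 2| < δ then |(-3x - 3) + 9| = 3|x − 2| < 3·(ε/3) = ε.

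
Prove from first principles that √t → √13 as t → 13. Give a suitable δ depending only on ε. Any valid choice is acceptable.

δ = min(13, √13·ε)

Suppose ε > 0. We want δ > 0 such that 0 < |t − 13| < δ implies |√t − √13| < ε.
Rationalise: √t − √13 = (t − 13)/(√t + √13), so |√t − √13| = |t − 13|/(√t + √13).
Restrict δ ≤ 13 so that |t − 13| < 13 forces t > 0, and then √t + √13 > √13.
Hence |√t − √13| < |t − 13|/√13, which is < ε once |t − 13| < √13·ε.
Take δ = min(13, √13·ε). If 0 < |t − 13| < δ then t > 0 and |√t − √13| < |t − 13|/√13 < ε.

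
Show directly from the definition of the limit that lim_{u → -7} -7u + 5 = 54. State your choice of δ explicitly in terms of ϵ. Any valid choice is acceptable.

Let ϵ > 0. We need δ > 0 so that 0 < |u + 7| < δ implies |(-7u + 5) − 54| < ϵ.
Since (-7u + 5) − 54 = -7(u + 7), we have |(-7u + 5) − 54| = 7|u + 7|.
Thus it suffices that |u + 7| < ϵ/7.
Take δ = ϵ/7. If 0 < |u + 7| < δ then |(-7u + 5) − 54| = 7|u + 7| < 7·(ϵ/7) = ϵ.

δ = ϵ/7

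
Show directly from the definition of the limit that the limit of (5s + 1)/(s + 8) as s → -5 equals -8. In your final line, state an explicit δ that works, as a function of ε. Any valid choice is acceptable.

δ = min(3/2, (3/26)ε)

Let ε > 0 be given. We want δ > 0 with 0 < |s + 5| < δ ⇒ |(5s + 1)/(s + 8) + 8| < ε.
Combining over a common denominator, (5s + 1)/(s + 8) + 8 = [(5s + 1)·3 − (-24)·(s + 8)] / [3·(s + 8)] = 39(s + 5) / (3(s + 8)).
So |(5s + 1)/(s + 8) + 8| = 39|s + 5| / (3·|s + 8|).
Restrict δ ≤ 3/2. Then |s + 5| < 3/2 gives |s + 8| = |(s + 5) + 3| ≥ 3 − 3/2 = 3/2.
Hence |(5s + 1)/(s + 8) + 8| < 39|s + 5|/(3·(3/2)) = (26/3)|s + 5|, which is < ε once |s + 5| < (3/26)ε.
Take δ = min(3/2, (3/26)ε). Then 0 < |s + 5| < δ forces both bounds, so |(5s + 1)/(s + 8) + 8| < ε.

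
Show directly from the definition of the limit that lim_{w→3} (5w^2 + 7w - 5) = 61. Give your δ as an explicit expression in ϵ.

δ = min(1, ϵ/42)

Let ϵ > 0. We want δ > 0 such that 0 < |w − 3| < δ implies |(5w^2 + 7w - 5) − 61| < ϵ.
(5w^2 + 7w - 5) − 61 = 5w^2 + 7w - 66 = (w − 3)(5w + 22).
So |(5w^2 + 7w - 5) − 61| = |w − 3|·|5w + 22|.
Require δ ≤ 1. Then |w − 3| < 1 gives |w| < 4, and by the triangle inequality |5w + 22| ≤ 5·4 + 22 = 42.
Hence |(5w^2 + 7w - 5) − 61| ≤ 42|w − 3| < ϵ provided |w − 3| < ϵ/42.
Take δ = min(1, ϵ/42). Then 0 < |w − 3| < δ gives both |w − 3| < 1 and |w − 3| < ϵ/42, so |(5w^2 + 7w - 5) − 61| < ϵ.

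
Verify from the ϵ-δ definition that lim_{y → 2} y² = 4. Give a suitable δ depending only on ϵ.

δ = min(2, ϵ/6)

Fix ϵ > 0. We seek δ > 0 with 0 < |y − 2| < δ ⇒ |y² − 4| < ϵ.
Factor: y² − 4 = (y − 2)(y + 2), so |y² − 4| = |y − 2|·|y + 2|.
Restrict δ ≤ 2. Then |y − 2| < 2 gives |y| < 4, so by the triangle inequality |y + 2| ≤ 4 + 2 = 6.
Hence |y² − 4| ≤ 6|y − 2|, which is < ϵ once |y − 2| < ϵ/6.
Take δ = min(2, ϵ/6). If 0 < |y − 2| < δ then both bounds hold and |y² − 4| ≤ 6|y − 2| < 6·(ϵ/6) = ϵ.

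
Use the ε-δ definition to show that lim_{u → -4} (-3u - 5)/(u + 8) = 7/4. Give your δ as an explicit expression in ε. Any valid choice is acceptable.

δ = min(2, (8/19)ε)

Fix ε > 0. We want δ > 0 with 0 < |u + 4| < δ ⇒ |(-3u - 5)/(u + 8) − (7/4)| < ε.
Combining over a common denominator, (-3u - 5)/(u + 8) − (7/4) = [(-3u - 5)·4 − 7·(u + 8)] / [4·(u + 8)] = -19(u + 4) / (4(u + 8)).
So |(-3u - 5)/(u + 8) − (7/4)| = 19|u + 4| / (4·|u + 8|).
Require δ ≤ 2, so |u + 8| ≥ |4| − |u + 4| > 4 − 2 = 2.
Hence |(-3u - 5)/(u + 8) − (7/4)| < 19|u + 4|/(4·2) = (19/8)|u + 4|, which is < ε once |u + 4| < (8/19)ε.
Take δ = min(2, (8/19)ε). Then 0 < |u + 4| < δ forces both bounds, so |(-3u - 5)/(u + 8) − (7/4)| < ε.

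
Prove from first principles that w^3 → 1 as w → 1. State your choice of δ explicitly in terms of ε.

δ = min(1, ε/7)

Suppose ε > 0. We seek δ > 0 with 0 < |w − 1| < δ ⇒ |w^3 − 1| < ε.
Factor: w^3 − 1 = (w − 1)(w^2 + w + 1), so |w^3 − 1| = |w − 1|·|w^2 + w + 1|.
Impose δ ≤ 1 so that |w| < 2; then |w^2 + w + 1| ≤ 7.
Hence |w^3 − 1| ≤ 7|w − 1|, which is < ε once |w − 1| < ε/7.
Take δ = min(1, ε/7). If 0 < |w − 1| < δ then both bounds hold and |w^3 − 1| ≤ 7|w − 1| < 7·(ε/7) = ε.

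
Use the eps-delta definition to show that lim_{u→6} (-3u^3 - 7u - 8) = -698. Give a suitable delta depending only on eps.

delta = min(1, eps/388)

Let eps > 0 be given. We want delta > 0 such that 0 < |u − 6| < delta implies |(-3u^3 - 7u - 8) + 698| < eps.
(-3u^3 - 7u - 8) + 698 = -3u^3 - 7u + 690 = (u − 6)(-3u^2 - 18u - 115).
So |(-3u^3 - 7u - 8) + 698| = |u − 6|·|-3u^2 - 18u - 115|.
Require delta ≤ 1. Then |u − 6| < 1 gives |u| < 7, and by the triangle inequality |-3u^2 - 18u - 115| ≤ 3·7^2 + 18·7 + 115 = 388.
Hence |(-3u^3 - 7u - 8) + 698| ≤ 388|u − 6| < eps provided |u − 6| < eps/388.
Take delta = min(1, eps/388). Then 0 < |u − 6| < delta gives both |u − 6| < 1 and |u − 6| < eps/388, so |(-3u^3 - 7u - 8) + 698| < eps.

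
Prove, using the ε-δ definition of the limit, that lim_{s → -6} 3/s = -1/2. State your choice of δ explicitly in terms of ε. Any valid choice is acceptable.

Let ε > 0 be given. We seek δ > 0 such that 0 < |s + 6| < δ implies |3/s + 1/2| < ε.
|3/s + 1/2| = 3·|-6 − s|/(6·|s|) = 3|s + 6|/(6|s|).
Restrict δ ≤ 3. Then |s + 6| < 3 gives |s| > 3, so 6|s| > 18.
Then |3/s + 1/2| < 3|s + 6|/18, which is < ε when |s + 6| < 6ε.
Take δ = min(3, 6ε). Then 0 < |s + 6| < δ gives both |s + 6| < 3 and |s + 6| < 6ε, so |3/s + 1/2| < ε.

δ = min(3, 6ε)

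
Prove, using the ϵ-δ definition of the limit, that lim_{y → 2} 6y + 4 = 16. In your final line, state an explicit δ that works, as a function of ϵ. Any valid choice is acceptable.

Suppose ϵ > 0. We need δ > 0 so that 0 < |y − 2| < δ implies |(6y + 4) − 16| < ϵ.
Since (6y + 4) − 16 = 6(y − 2), we have |(6y + 4) − 16| = 6|y − 2|.
Thus it suffices that |y − 2| < ϵ/6.
Take δ = ϵ/6. If 0 < |y − 2| < δ then |(6y + 4) − 16| = 6|y − 2| < 6·(ϵ/6) = ϵ.

δ = ϵ/6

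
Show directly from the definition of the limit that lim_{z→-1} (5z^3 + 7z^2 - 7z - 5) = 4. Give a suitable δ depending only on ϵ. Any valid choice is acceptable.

δ = min(2, ϵ/60)

Let ϵ > 0. We want δ > 0 such that 0 < |z + 1| < δ implies |(5z^3 + 7z^2 - 7z - 5) − 4| < ϵ.
(5z^3 + 7z^2 - 7z - 5) − 4 = 5z^3 + 7z^2 - 7z - 9 = (z + 1)(5z^2 + 2z - 9).
So |(5z^3 + 7z^2 - 7z - 5) − 4| = |z + 1|·|5z^2 + 2z - 9|.
Assume first that |z + 1| < 2, so |z| < 3. Then |5z^2 + 2z - 9| ≤ 5·3^2 + 2·3 + 9 = 60.
Hence |(5z^3 + 7z^2 - 7z - 5) − 4| ≤ 60|z + 1| < ϵ provided |z + 1| < ϵ/60.
Choosing δ = min(2, ϵ/60) ensures both conditions, hence |(5z^3 + 7z^2 - 7z - 5) − 4| < ϵ.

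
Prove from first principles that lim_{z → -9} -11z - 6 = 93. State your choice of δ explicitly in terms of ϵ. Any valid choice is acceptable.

Let ϵ > 0. We need δ > 0 so that 0 < |z + 9| < δ implies |(-11z - 6) − 93| < ϵ.
Since (-11z - 6) − 93 = -11(z + 9), we have |(-11z - 6) − 93| = 11|z + 9|.
Thus it suffices that |z + 9| < ϵ/11.
Take δ = ϵ/11. If 0 < |z + 9| < δ then |(-11z - 6) − 93| = 11|z + 9| < 11·(ϵ/11) = ϵ.

δ = ϵ/11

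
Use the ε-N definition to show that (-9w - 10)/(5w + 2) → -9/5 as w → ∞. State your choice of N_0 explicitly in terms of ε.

Let ε > 0. We seek N_0 > 0 such that w > N_0 implies |(-9w - 10)/(5w + 2) + 9/5| < ε.
(-9w - 10)/(5w + 2) + 9/5 = (5(-9w - 10) − (-9)(5w + 2)) / (5(5w + 2)) = -32/(5(5w + 2)).
For w > 0 we have 5w + 2 > 5w, so |(-9w - 10)/(5w + 2) + 9/5| = 32/(5(5w + 2)) < 32/(5·5w) = (32/25)/w.
Thus |(-9w - 10)/(5w + 2) + 9/5| < ε whenever w > (32/25)/ε.
Take N_0 = (32/25)/ε. If w > N_0 then |(-9w - 10)/(5w + 2) + 9/5| < (32/25)/w < ε.

N_0 = (32/25)/ε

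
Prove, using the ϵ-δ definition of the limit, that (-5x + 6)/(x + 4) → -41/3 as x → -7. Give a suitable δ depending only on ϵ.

δ = min(3/2, (9/52)ϵ)

Suppose ϵ > 0. We want δ > 0 with 0 < |x + 7| < δ ⇒ |(-5x + 6)/(x + 4) + 41/3| < ϵ.
Combining over a common denominator, (-5x + 6)/(x + 4) + 41/3 = [(-5x + 6)·(-3) − 41·(x + 4)] / [(-3)·(x + 4)] = -26(x + 7) / ((-3)(x + 4)).
So |(-5x + 6)/(x + 4) + 41/3| = 26|x + 7| / (3·|x + 4|).
Require δ ≤ 3/2, so |x + 4| ≥ |-3| − |x + 7| > 3 − 3/2 = 3/2.
Hence |(-5x + 6)/(x + 4) + 41/3| < 26|x + 7|/(3·(3/2)) = (52/9)|x + 7|, which is < ϵ once |x + 7| < (9/52)ϵ.
Take δ = min(3/2, (9/52)ϵ). Then 0 < |x + 7| < δ forces both bounds, so |(-5x + 6)/(x + 4) + 41/3| < ϵ.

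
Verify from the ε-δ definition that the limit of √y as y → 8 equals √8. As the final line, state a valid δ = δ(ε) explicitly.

δ = min(8, √8·ε)

Suppose ε > 0. We want δ > 0 such that 0 < |y − 8| < δ implies |√y − √8| < ε.
Rationalise: √y − √8 = (y − 8)/(√y + √8), so |√y − √8| = |y − 8|/(√y + √8).
Restrict δ ≤ 8 so that |y − 8| < 8 forces y > 0, and then √y + √8 > √8.
Hence |√y − √8| < |y − 8|/√8, which is < ε once |y − 8| < √8·ε.
Take δ = min(8, √8·ε). If 0 < |y − 8| < δ then y > 0 and |√y − √8| < |y − 8|/√8 < ε.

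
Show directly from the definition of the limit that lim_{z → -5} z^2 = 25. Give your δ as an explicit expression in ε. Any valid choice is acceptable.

Suppose ε > 0. We seek δ > 0 with 0 < |z + 5| < δ ⇒ |z^2 − 25| < ε.
Factor: z^2 − 25 = (z + 5)(z - 5), so |z^2 − 25| = |z + 5|·|z - 5|.
Restrict δ ≤ 1. Then |z + 5| < 1 gives |z| < 6, so by the triangle inequality |z - 5| ≤ 6 + 5 = 11.
Hence |z^2 − 25| ≤ 11|z + 5|, which is < ε once |z + 5| < ε/11.
Take δ = min(1, ε/11). If 0 < |z + 5| < δ then both bounds hold and |z^2 − 25| ≤ 11|z + 5| < 11·(ε/11) = ε.

δ = min(1, ε/11)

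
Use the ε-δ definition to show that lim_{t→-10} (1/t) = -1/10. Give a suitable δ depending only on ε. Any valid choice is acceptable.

Fix ε > 0. We seek δ > 0 such that 0 < |t + 10| < δ implies |1/t + 1/10| < ε.
|1/t + 1/10| = |-10 − t|/(10·|t|) = |t + 10|/(10|t|).
Restrict δ ≤ 5. Then |t + 10| < 5 gives |t| > 5, so 10|t| > 50.
Then |1/t + 1/10| < |t + 10|/50, which is < ε when |t + 10| < 50ε.
Take δ = min(5, 50ε). Then 0 < |t + 10| < δ gives both |t + 10| < 5 and |t + 10| < 50ε, so |1/t + 1/10| < ε.

δ = min(5, 50ε)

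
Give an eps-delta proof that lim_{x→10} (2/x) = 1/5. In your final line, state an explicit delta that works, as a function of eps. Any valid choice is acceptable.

Let eps > 0. We seek delta > 0 such that 0 < |x − 10| < delta implies |2/x − (1/5)| < eps.
|2/x − (1/5)| = 2·|10 − x|/(10·|x|) = 2|x − 10|/(10|x|).
Require delta ≤ 5 so that |x| > 10 − 5 = 5, hence 10|x| > 50.
Then |2/x − (1/5)| < 2|x − 10|/50, which is < eps when |x − 10| < 25eps.
Take delta = min(5, 25eps). Then 0 < |x − 10| < delta gives both |x − 10| < 5 and |x − 10| < 25eps, so |2/x − (1/5)| < eps.

delta = min(5, 25eps)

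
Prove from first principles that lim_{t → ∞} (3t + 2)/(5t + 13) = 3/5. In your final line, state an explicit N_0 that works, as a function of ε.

Let ε > 0 be given. We seek N_0 > 0 such that t > N_0 implies |(3t + 2)/(5t + 13) − (3/5)| < ε.
(3t + 2)/(5t + 13) − (3/5) = (5(3t + 2) − 3(5t + 13)) / (5(5t + 13)) = -29/(5(5t + 13)).
For t > 0 we have 5t + 13 > 5t, so |(3t + 2)/(5t + 13) − (3/5)| = 29/(5(5t + 13)) < 29/(5·5t) = (29/25)/t.
Thus |(3t + 2)/(5t + 13) − (3/5)| < ε whenever t > (29/25)/ε.
Take N_0 = (29/25)/ε. If t > N_0 then |(3t + 2)/(5t + 13) − (3/5)| < (29/25)/t < ε.

N_0 = (29/25)/ε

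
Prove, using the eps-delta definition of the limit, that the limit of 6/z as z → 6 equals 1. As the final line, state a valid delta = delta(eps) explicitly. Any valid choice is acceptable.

delta = min(3, 3eps)

Fix eps > 0. We seek delta > 0 such that 0 < |z − 6| < delta implies |6/z − 1| < eps.
|6/z − 1| = 6·|6 − z|/(6·|z|) = 6|z − 6|/(6|z|).
Require delta ≤ 3 so that |z| > 6 − 3 = 3, hence 6|z| > 18.
Then |6/z − 1| < 6|z − 6|/18, which is < eps when |z − 6| < 3eps.
Take delta = min(3, 3eps). Then 0 < |z − 6| < delta gives both |z − 6| < 3 and |z − 6| < 3eps, so |6/z − 1| < eps.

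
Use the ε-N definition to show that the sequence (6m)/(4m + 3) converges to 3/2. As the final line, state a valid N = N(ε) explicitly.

Let ε > 0 be given. For m ≥ 1, |(6m)/(4m + 3) − (3/2)| = |-18|/(4(4m + 3)) = 18/(4(4m + 3)).
Since 4m + 3 ≥ 4m for m ≥ 1, this is ≤ 18/(4·4m) = (9/8)/m.
So |(6m)/(4m + 3) − (3/2)| < ε whenever m > (9/8)/ε.
Take N = (9/8)/ε. If m > N then |(6m)/(4m + 3) − (3/2)| ≤ (9/8)/m < ε.

N = (9/8)/ε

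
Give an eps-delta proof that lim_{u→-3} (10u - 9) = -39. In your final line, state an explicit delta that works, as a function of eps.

delta = eps/10

Fix eps > 0. We need delta > 0 so that 0 < |u + 3| < delta implies |(10u - 9) + 39| < eps.
|(10u - 9) + 39| = |10u + 30| = 10|u + 3|.
Thus it suffices that |u + 3| < eps/10.
Take delta = eps/10. If 0 < |u + 3| < delta then |(10u - 9) + 39| = 10|u + 3| < 10·(eps/10) = eps.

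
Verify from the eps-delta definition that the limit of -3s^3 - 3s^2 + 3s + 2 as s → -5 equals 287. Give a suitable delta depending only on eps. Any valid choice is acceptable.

Suppose eps > 0. We want delta > 0 such that 0 < |s + 5| < delta implies |(-3s^3 - 3s^2 + 3s + 2) − 287| < eps.
(-3s^3 - 3s^2 + 3s + 2) − 287 = -3s^3 - 3s^2 + 3s - 285 = (s + 5)(-3s^2 + 12s - 57).
So |(-3s^3 - 3s^2 + 3s + 2) − 287| = |s + 5|·|-3s^2 + 12s - 57|.
Require delta ≤ 1. Then |s + 5| < 1 gives |s| < 6, and by the triangle inequality |-3s^2 + 12s - 57| ≤ 3·6^2 + 12·6 + 57 = 237.
Hence |(-3s^3 - 3s^2 + 3s + 2) − 287| ≤ 237|s + 5| < eps provided |s + 5| < eps/237.
Take delta = min(1, eps/237). Then 0 < |s + 5| < delta gives both |s + 5| < 1 and |s + 5| < eps/237, so |(-3s^3 - 3s^2 + 3s + 2) − 287| < eps.

delta = min(1, eps/237)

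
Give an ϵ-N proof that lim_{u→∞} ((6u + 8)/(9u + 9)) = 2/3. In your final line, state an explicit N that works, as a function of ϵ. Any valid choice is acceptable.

Let ϵ > 0. We seek N > 0 such that u > N implies |(6u + 8)/(9u + 9) − (2/3)| < ϵ.
(6u + 8)/(9u + 9) − (2/3) = (9(6u + 8) − 6(9u + 9)) / (9(9u + 9)) = 18/(9(9u + 9)).
For u > 0 we have 9u + 9 > 9u, so |(6u + 8)/(9u + 9) − (2/3)| = 18/(9(9u + 9)) < 18/(9·9u) = (2/9)/u.
Thus |(6u + 8)/(9u + 9) − (2/3)| < ϵ whenever u > (2/9)/ϵ.
Take N = (2/9)/ϵ. If u > N then |(6u + 8)/(9u + 9) − (2/3)| < (2/9)/u < ϵ.

N = (2/9)/ϵ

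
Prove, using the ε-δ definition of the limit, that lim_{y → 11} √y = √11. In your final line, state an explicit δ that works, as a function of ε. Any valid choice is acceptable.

Let ε > 0 be given. We want δ > 0 such that 0 < |y − 11| < δ implies |√y − √11| < ε.
Multiplying by the conjugate, |√y − √11| = |y − 11|/(√y + √11).
Restrict δ ≤ 11 so that |y − 11| < 11 forces y > 0, and then √y + √11 > √11.
Hence |√y − √11| < |y − 11|/√11, which is < ε once |y − 11| < √11·ε.
Take δ = min(11, √11·ε). If 0 < |y − 11| < δ then y > 0 and |√y − √11| < |y − 11|/√11 < ε.

δ = min(11, √11·ε)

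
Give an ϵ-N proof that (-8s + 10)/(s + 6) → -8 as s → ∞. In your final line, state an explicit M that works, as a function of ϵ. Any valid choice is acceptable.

Suppose ϵ > 0. We seek M > 0 such that s > M implies |(-8s + 10)/(s + 6) + 8| < ϵ.
(-8s + 10)/(s + 6) + 8 = ((-8s + 10) − (-8)(s + 6)) / ((s + 6)) = 58/((s + 6)).
For s > 0 we have s + 6 > s, so |(-8s + 10)/(s + 6) + 8| = 58/((s + 6)) < 58/(s) = 58/s.
Thus |(-8s + 10)/(s + 6) + 8| < ϵ whenever s > 58/ϵ.
Take M = 58/ϵ. If s > M then |(-8s + 10)/(s + 6) + 8| < 58/s < ϵ.

M = 58/ϵ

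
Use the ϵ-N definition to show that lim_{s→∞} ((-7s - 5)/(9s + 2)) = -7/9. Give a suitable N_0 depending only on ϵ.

N_0 = (31/81)/ϵ

Suppose ϵ > 0. We seek N_0 > 0 such that s > N_0 implies |(-7s - 5)/(9s + 2) + 7/9| < ϵ.
(-7s - 5)/(9s + 2) + 7/9 = (9(-7s - 5) − (-7)(9s + 2)) / (9(9s + 2)) = -31/(9(9s + 2)).
For s > 0 we have 9s + 2 > 9s, so |(-7s - 5)/(9s + 2) + 7/9| = 31/(9(9s + 2)) < 31/(9·9s) = (31/81)/s.
Thus |(-7s - 5)/(9s + 2) + 7/9| < ϵ whenever s > (31/81)/ϵ.
Take N_0 = (31/81)/ϵ. If s > N_0 then |(-7s - 5)/(9s + 2) + 7/9| < (31/81)/s < ϵ.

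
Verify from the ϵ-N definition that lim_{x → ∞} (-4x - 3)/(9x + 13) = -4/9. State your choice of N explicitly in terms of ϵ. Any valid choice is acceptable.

Let ϵ > 0 be given. We seek N > 0 such that x > N implies |(-4x - 3)/(9x + 13) + 4/9| < ϵ.
(-4x - 3)/(9x + 13) + 4/9 = (9(-4x - 3) − (-4)(9x + 13)) / (9(9x + 13)) = 25/(9(9x + 13)).
For x > 0 we have 9x + 13 > 9x, so |(-4x - 3)/(9x + 13) + 4/9| = 25/(9(9x + 13)) < 25/(9·9x) = (25/81)/x.
Thus |(-4x - 3)/(9x + 13) + 4/9| < ϵ whenever x > (25/81)/ϵ.
Take N = (25/81)/ϵ. If x > N then |(-4x - 3)/(9x + 13) + 4/9| < (25/81)/x < ϵ.

N = (25/81)/ϵ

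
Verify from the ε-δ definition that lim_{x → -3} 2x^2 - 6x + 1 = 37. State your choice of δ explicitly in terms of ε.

Suppose ε > 0. We want δ > 0 such that 0 < |x + 3| < δ implies |(2x^2 - 6x + 1) − 37| < ε.
(2x^2 - 6x + 1) − 37 = 2x^2 - 6x - 36 = (x + 3)(2x - 12).
So |(2x^2 - 6x + 1) − 37| = |x + 3|·|2x - 12|.
Require δ ≤ 1. Then |x + 3| < 1 gives |x| < 4, and by the triangle inequality |2x - 12| ≤ 2·4 + 12 = 20.
Hence |(2x^2 - 6x + 1) − 37| ≤ 20|x + 3| < ε provided |x + 3| < ε/20.
Choosing δ = min(1, ε/20) ensures both conditions, hence |(2x^2 - 6x + 1) − 37| < ε.

δ = min(1, ε/20)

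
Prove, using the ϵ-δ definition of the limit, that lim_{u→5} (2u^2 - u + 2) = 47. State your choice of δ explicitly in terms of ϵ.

δ = min(1, ϵ/21)

Let ϵ > 0 be given. We want δ > 0 such that 0 < |u − 5| < δ implies |(2u^2 - u + 2) − 47| < ϵ.
(2u^2 - u + 2) − 47 = 2u^2 - u - 45 = (u − 5)(2u + 9).
So |(2u^2 - u + 2) − 47| = |u − 5|·|2u + 9|.
Assume first that |u − 5| < 1, so |u| < 6. Then |2u + 9| ≤ 2·6 + 9 = 21.
Hence |(2u^2 - u + 2) − 47| ≤ 21|u − 5| < ϵ provided |u − 5| < ϵ/21.
Choosing δ = min(1, ϵ/21) ensures both conditions, hence |(2u^2 - u + 2) − 47| < ϵ.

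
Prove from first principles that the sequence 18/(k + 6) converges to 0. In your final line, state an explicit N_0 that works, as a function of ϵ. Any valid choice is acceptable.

Suppose ϵ > 0. For k ≥ 1, |18/(k + 6) − 0| = 18/(k + 6) ≤ 18/k.
We need 18/k < ϵ, i.e. k > 18/ϵ.
Take N_0 = 18/ϵ. If k > N_0 then |18/(k + 6)| ≤ 18/k < ϵ.

N_0 = 18/ϵ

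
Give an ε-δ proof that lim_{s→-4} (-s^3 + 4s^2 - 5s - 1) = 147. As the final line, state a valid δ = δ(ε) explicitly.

Let ε > 0 be given. We want δ > 0 such that 0 < |s + 4| < δ implies |(-s^3 + 4s^2 - 5s - 1) − 147| < ε.
(-s^3 + 4s^2 - 5s - 1) − 147 = -s^3 + 4s^2 - 5s - 148 = (s + 4)(-s^2 + 8s - 37).
So |(-s^3 + 4s^2 - 5s - 1) − 147| = |s + 4|·|-s^2 + 8s - 37|.
Assume first that |s + 4| < 2, so |s| < 6. Then |-s^2 + 8s - 37| ≤ 6^2 + 8·6 + 37 = 121.
Hence |(-s^3 + 4s^2 - 5s - 1) − 147| ≤ 121|s + 4| < ε provided |s + 4| < ε/121.
Choosing δ = min(2, ε/121) ensures both conditions, hence |(-s^3 + 4s^2 - 5s - 1) − 147| < ε.

δ = min(2, ε/121)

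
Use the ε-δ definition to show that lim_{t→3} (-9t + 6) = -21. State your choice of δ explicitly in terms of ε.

δ = ε/9

Suppose ε > 0. We need δ > 0 so that 0 < |t − 3| < δ implies |(-9t + 6) + 21| < ε.
|(-9t + 6) + 21| = |-9t + 27| = 9|t − 3|.
Thus it suffices that |t − 3| < ε/9.
Take δ = ε/9. If 0 < |t − 3| < δ then |(-9t + 6) + 21| = 9|t − 3| < 9·(ε/9) = ε.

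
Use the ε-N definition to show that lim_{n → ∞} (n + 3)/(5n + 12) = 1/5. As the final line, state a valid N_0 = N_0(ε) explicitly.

N_0 = (3/25)/ε

Let ε > 0 be given. For n ≥ 1, |(n + 3)/(5n + 12) − (1/5)| = |3|/(5(5n + 12)) = 3/(5(5n + 12)).
Since 5n + 12 ≥ 5n for n ≥ 1, this is ≤ 3/(5·5n) = (3/25)/n.
So |(n + 3)/(5n + 12) − (1/5)| < ε whenever n > (3/25)/ε.
Take N_0 = (3/25)/ε. If n > N_0 then |(n + 3)/(5n + 12) − (1/5)| ≤ (3/25)/n < ε.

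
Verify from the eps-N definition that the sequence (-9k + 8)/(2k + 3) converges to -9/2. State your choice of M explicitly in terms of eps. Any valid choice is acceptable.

M = (43/4)/eps

Fix eps > 0. For k ≥ 1, |(-9k + 8)/(2k + 3) + 9/2| = |43|/(2(2k + 3)) = 43/(2(2k + 3)).
Since 2k + 3 ≥ 2k for k ≥ 1, this is ≤ 43/(2·2k) = (43/4)/k.
So |(-9k + 8)/(2k + 3) + 9/2| < eps whenever k > (43/4)/eps.
Take M = (43/4)/eps. If k > M then |(-9k + 8)/(2k + 3) + 9/2| ≤ (43/4)/k < eps.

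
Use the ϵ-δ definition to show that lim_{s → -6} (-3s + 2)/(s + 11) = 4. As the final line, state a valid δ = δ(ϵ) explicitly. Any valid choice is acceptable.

Suppose ϵ > 0. We want δ > 0 with 0 < |s + 6| < δ ⇒ |(-3s + 2)/(s + 11) − 4| < ϵ.
Combining over a common denominator, (-3s + 2)/(s + 11) − 4 = [(-3s + 2)·5 − 20·(s + 11)] / [5·(s + 11)] = -35(s + 6) / (5(s + 11)).
So |(-3s + 2)/(s + 11) − 4| = 35|s + 6| / (5·|s + 11|).
Require δ ≤ 5/2, so |s + 11| ≥ |5| − |s + 6| > 5 − 5/2 = 5/2.
Hence |(-3s + 2)/(s + 11) − 4| < 35|s + 6|/(5·(5/2)) = (14/5)|s + 6|, which is < ϵ once |s + 6| < (5/14)ϵ.
Take δ = min(5/2, (5/14)ϵ). Then 0 < |s + 6| < δ forces both bounds, so |(-3s + 2)/(s + 11) − 4| < ϵ.

δ = min(5/2, (5/14)ϵ)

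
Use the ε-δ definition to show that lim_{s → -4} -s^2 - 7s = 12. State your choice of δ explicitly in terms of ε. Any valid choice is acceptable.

Fix ε > 0. We want δ > 0 such that 0 < |s + 4| < δ implies |(-s^2 - 7s) − 12| < ε.
(-s^2 - 7s) − 12 = -s^2 - 7s - 12 = (s + 4)(-s - 3).
So |(-s^2 - 7s) − 12| = |s + 4|·|-s - 3|.
Require δ ≤ 1. Then |s + 4| < 1 gives |s| < 5, and by the triangle inequality |-s - 3| ≤ 5 + 3 = 8.
Hence |(-s^2 - 7s) − 12| ≤ 8|s + 4| < ε provided |s + 4| < ε/8.
Choosing δ = min(1, ε/8) ensures both conditions, hence |(-s^2 - 7s) − 12| < ε.

δ = min(1, ε/8)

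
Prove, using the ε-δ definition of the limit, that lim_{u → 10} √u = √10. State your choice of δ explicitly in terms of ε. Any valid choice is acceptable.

Fix ε > 0. We want δ > 0 such that 0 < |u − 10| < δ implies |√u − √10| < ε.
Multiplying by the conjugate, |√u − √10| = |u − 10|/(√u + √10).
Restrict δ ≤ 10 so that |u − 10| < 10 forces u > 0, and then √u + √10 > √10.
Hence |√u − √10| < |u − 10|/√10, which is < ε once |u − 10| < √10·ε.
Take δ = min(10, √10·ε). If 0 < |u − 10| < δ then u > 0 and |√u − √10| < |u − 10|/√10 < ε.

δ = min(10, √10·ε)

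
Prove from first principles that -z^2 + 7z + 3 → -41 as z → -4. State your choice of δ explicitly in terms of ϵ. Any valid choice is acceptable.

δ = min(1, ϵ/16)

Let ϵ > 0 be given. We want δ > 0 such that 0 < |z + 4| < δ implies |(-z^2 + 7z + 3) + 41| < ϵ.
(-z^2 + 7z + 3) + 41 = -z^2 + 7z + 44 = (z + 4)(-z + 11).
So |(-z^2 + 7z + 3) + 41| = |z + 4|·|-z + 11|.
Require δ ≤ 1. Then |z + 4| < 1 gives |z| < 5, and by the triangle inequality |-z + 11| ≤ 5 + 11 = 16.
Hence |(-z^2 + 7z + 3) + 41| ≤ 16|z + 4| < ϵ provided |z + 4| < ϵ/16.
Take δ = min(1, ϵ/16). Then 0 < |z + 4| < δ gives both |z + 4| < 1 and |z + 4| < ϵ/16, so |(-z^2 + 7z + 3) + 41| < ϵ.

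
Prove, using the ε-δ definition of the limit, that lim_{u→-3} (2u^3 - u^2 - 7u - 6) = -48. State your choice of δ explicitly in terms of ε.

Fix ε > 0. We want δ > 0 such that 0 < |u + 3| < δ implies |(2u^3 - u^2 - 7u - 6) + 48| < ε.
(2u^3 - u^2 - 7u - 6) + 48 = 2u^3 - u^2 - 7u + 42 = (u + 3)(2u^2 - 7u + 14).
So |(2u^3 - u^2 - 7u - 6) + 48| = |u + 3|·|2u^2 - 7u + 14|.
Require δ ≤ 1. Then |u + 3| < 1 gives |u| < 4, and by the triangle inequality |2u^2 - 7u + 14| ≤ 2·4^2 + 7·4 + 14 = 74.
Hence |(2u^3 - u^2 - 7u - 6) + 48| ≤ 74|u + 3| < ε provided |u + 3| < ε/74.
Choosing δ = min(1, ε/74) ensures both conditions, hence |(2u^3 - u^2 - 7u - 6) + 48| < ε.

δ = min(1, ε/74)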